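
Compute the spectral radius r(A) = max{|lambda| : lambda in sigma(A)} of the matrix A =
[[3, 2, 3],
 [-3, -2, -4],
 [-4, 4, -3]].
r(A) ≈ 5.1988

The eigenvalues of A are the roots of its characteristic polynomial. With M = A (coefficients from the trace, the sum of principal 2x2 minors, and det A):
  p(λ) = det(λ I - M) = λ^3 + 2λ^2 + 25λ - 20.
No integer candidate from the rational root theorem (±divisors of 20) is a root, so the roots are irrational. The cubic discriminant is Δ = -88160 < 0, so there is one real root and a complex-conjugate pair. p(0) = -20 and p(1) = 8 have opposite signs, so a root lies in (0, 1); Newton's method refines it to λ ≈ 0.74. Dividing out (λ - (0.74)) leaves approximately λ^2 + 2.74λ + 27.0276. For λ^2 + 2.74λ + 27.0276 the discriminant is -100.6027. It is negative, so the remaining roots are the complex-conjugate pair λ ≈ -1.37 ± 5.015i. Their product equals the constant term, so |λ|^2 ≈ 27.0276 and |λ| ≈ 5.1988.
Thus the eigenvalues (to 4 decimals) are 0.74 (modulus 0.74); -1.37 ± 5.015i (modulus 5.1988). The spectral radius is the largest modulus: r(A) ≈ 5.1988. (Cross-check: r(A) ≤ ||A||_2 ≈ 8.1882; equality holds whenever A is normal, though it can also hold for some non-normal A.)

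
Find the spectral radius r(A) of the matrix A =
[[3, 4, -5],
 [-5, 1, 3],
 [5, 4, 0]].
r(A) ≈ 6.0322

The eigenvalues of A are the roots of its characteristic polynomial. With M = A (coefficients from the trace, the sum of principal 2x2 minors, and det A):
  p(λ) = det(λ I - M) = λ^3 - 4λ^2 + 36λ - 149.
No integer candidate from the rational root theorem (±divisors of 149) is a root, so the roots are irrational. The cubic discriminant is Δ = -417251 < 0, so there is one real root and a complex-conjugate pair. p(4) = -5 and p(5) = 56 have opposite signs, so a root lies in (4, 5); Newton's method refines it to λ ≈ 4.0948. Dividing out (λ - (4.0948)) leaves approximately λ^2 + 0.0948λ + 36.388. For λ^2 + 0.0948λ + 36.388 the discriminant is -145.543. It is negative, so the remaining roots are the complex-conjugate pair λ ≈ -0.0474 ± 6.0321i. Their product equals the constant term, so |λ|^2 ≈ 36.388 and |λ| ≈ 6.0322.
Thus the eigenvalues (to 4 decimals) are 4.0948 (modulus 4.0948); -0.0474 ± 6.0321i (modulus 6.0322). The spectral radius is the largest modulus: r(A) ≈ 6.0322. (Cross-check: r(A) ≤ ||A||_2 ≈ 9.7634; equality holds whenever A is normal, though it can also hold for some non-normal A.)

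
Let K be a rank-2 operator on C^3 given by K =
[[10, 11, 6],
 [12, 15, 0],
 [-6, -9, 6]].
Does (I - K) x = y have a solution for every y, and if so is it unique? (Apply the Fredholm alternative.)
(I - K) is invertible (det(I - K) = 174 ≠ 0), so for every y in C^3 the equation (I - K) x = y has a unique solution.

K has rank 2 and factors as K = U V^T = u1 v1^T + u2 v2^T with u1 = (-3, -3, 1), v1 = (-3, -3, -3), u2 = (-1, -3, 3), v2 = (-1, -2, 3) (multiplying out reproduces the displayed K). The nonzero eigenvalues of U V^T coincide with those of the 2 x 2 matrix G = V^T U = [[v1·u1, v1·u2], [v2·u1, v2·u2]] = [[15, 3], [12, 16]], and by the Sylvester determinant identity det(I_3 - U V^T) = det(I_2 - V^T U) = det([[-14, -3], [-12, -15]]) = (-14)(-15) - (-3)(-12) = 174. (Direct check: I - K =
[[-9, -11, -6],
 [-12, -14, 0],
 [6, 9, -5]]
has determinant 174.) The finite-dimensional Fredholm alternative says: either (I - K) is invertible, or ker(I - K) ≠ {0} and then range(I - K) = ker((I - K)^*)^⊥, with dim ker(I - K) = dim ker((I - K)^*). Since det(I - K) ≠ 0, 1 is not an eigenvalue of K and ker(I - K) = {0}, so we are in the first case: for every y there is a unique x = (I - K)^(-1) y. (Explicitly, by the Woodbury identity, (I - U V^T)^(-1) = I + U (I_2 - G)^(-1) V^T.)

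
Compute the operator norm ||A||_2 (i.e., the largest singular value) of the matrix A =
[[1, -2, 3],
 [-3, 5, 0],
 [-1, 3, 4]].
||A||_2 ≈ 7.0687 (= sqrt(largest eigenvalue of A^T A))

||A||_2 = sigma_max(A) = sqrt(lambda_max(A^T A)). Form the symmetric matrix M = A^T A =
[[11, -20, -1],
 [-20, 38, 6],
 [-1, 6, 25]].
Its characteristic polynomial (trace, sum of principal 2x2 minors, determinant of M give the coefficients) is
  p(λ) = det(λ I - M) = λ^3 - 74λ^2 + 1206λ - 256.
No integer candidate from the rational root theorem (±divisors of 256) is a root, so the roots are irrational. The cubic discriminant is Δ = 942809776 > 0, so there are three distinct real roots. p(0) = -256 and p(1) = 877 have opposite signs, so a root lies in (0, 1); Newton's method refines it to λ ≈ 0.2151. p(23) = 503 and p(24) = -112 have opposite signs, so a root lies in (23, 24); Newton's method refines it to λ ≈ 23.8187. p(49) = -1187 and p(50) = 44 have opposite signs, so a root lies in (49, 50); Newton's method refines it to λ ≈ 49.9662. Check (Vieta): the three roots sum to 74, matching tr M = 74.
So the eigenvalues of A^T A are ≈ 0.2151, 23.8187, 49.9662 (all ≥ 0, as they must be for A^T A). The largest is λ_max ≈ 49.9662, hence ||A||_2 = sqrt(λ_max) ≈ 7.0687.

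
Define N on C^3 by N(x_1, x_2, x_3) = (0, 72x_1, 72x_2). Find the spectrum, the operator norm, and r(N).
sigma(N) = {0}; ||N|| = 72; r(N) = 0. (N is nilpotent with N^3 = 0.)

On C^3, N is a strictly lower-triangular matrix with 72 on the subdiagonal and zeros elsewhere, so its characteristic polynomial is lambda^3 and every eigenvalue is 0: sigma(N) = {0}. For the operator norm, N e_i = 72e_{i+1} for i = 1, ..., 2 and N e_3 = 0, so the singular values of N are 72 (with multiplicity 2) and 0; hence ||N|| = 72. The spectral radius r(N) = max|lambda| = 0. Note ||N|| > r(N) — characteristic of non-normal nilpotent operators. Indeed N^3 = 0.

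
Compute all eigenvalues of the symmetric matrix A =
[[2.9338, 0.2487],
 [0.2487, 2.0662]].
sigma(A) ≈ {2, 3}

A is real symmetric, so its spectrum consists of real eigenvalues. Expanding the characteristic polynomial of the displayed matrix gives
  det(λ I - A) = p(λ) = λ^2 + (-5)λ + (6).
Solving p(λ) = 0 yields eigenvalues ≈ 2, 3. (A is shown rounded to 4 decimals, so these recover the underlying integer eigenvalues to within that precision.)
Verification: the trace of A = 5 equals the sum of eigenvalues 5, and det(A) ≈ 6.0000 matches the eigenvalue product 6.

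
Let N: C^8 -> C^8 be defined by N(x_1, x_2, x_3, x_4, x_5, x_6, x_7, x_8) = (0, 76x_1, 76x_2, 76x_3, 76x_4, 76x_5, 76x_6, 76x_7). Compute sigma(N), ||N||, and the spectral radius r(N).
sigma(N) = {0}; ||N|| = 76; r(N) = 0. (N is nilpotent with N^8 = 0.)

On C^8, N is a strictly lower-triangular matrix with 76 on the subdiagonal and zeros elsewhere, so its characteristic polynomial is lambda^8 and every eigenvalue is 0: sigma(N) = {0}. For the operator norm, N e_i = 76e_{i+1} for i = 1, ..., 7 and N e_8 = 0, so the singular values of N are 76 (with multiplicity 7) and 0; hence ||N|| = 76. The spectral radius r(N) = max|lambda| = 0. Note ||N|| > r(N) — characteristic of non-normal nilpotent operators. Indeed N^8 = 0.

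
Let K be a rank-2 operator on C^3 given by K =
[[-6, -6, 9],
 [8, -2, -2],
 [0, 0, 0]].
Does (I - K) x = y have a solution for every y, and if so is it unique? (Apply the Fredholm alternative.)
(I - K) is invertible (det(I - K) = 69 ≠ 0), so for every y in C^3 the equation (I - K) x = y has a unique solution.

K has rank 2 and factors as K = U V^T = u1 v1^T + u2 v2^T with u1 = (0, -2, 0), v1 = (-2, 3, -2), u2 = (3, -2, 0), v2 = (-2, -2, 3) (multiplying out reproduces the displayed K). The nonzero eigenvalues of U V^T coincide with those of the 2 x 2 matrix G = V^T U = [[v1·u1, v1·u2], [v2·u1, v2·u2]] = [[-6, -12], [4, -2]], and by the Sylvester determinant identity det(I_3 - U V^T) = det(I_2 - V^T U) = det([[7, 12], [-4, 3]]) = (7)(3) - (12)(-4) = 69. (Direct check: I - K =
[[7, 6, -9],
 [-8, 3, 2],
 [0, 0, 1]]
has determinant 69.) The finite-dimensional Fredholm alternative says: either (I - K) is invertible, or ker(I - K) ≠ {0} and then range(I - K) = ker((I - K)^*)^⊥, with dim ker(I - K) = dim ker((I - K)^*). Since det(I - K) ≠ 0, 1 is not an eigenvalue of K and ker(I - K) = {0}, so we are in the first case: for every y there is a unique x = (I - K)^(-1) y. (Explicitly, by the Woodbury identity, (I - U V^T)^(-1) = I + U (I_2 - G)^(-1) V^T.)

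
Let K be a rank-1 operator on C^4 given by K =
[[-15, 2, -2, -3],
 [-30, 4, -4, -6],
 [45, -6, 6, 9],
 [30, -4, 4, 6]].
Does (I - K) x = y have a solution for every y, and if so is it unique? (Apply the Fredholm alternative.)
(I - K) is singular (det(I - K) = 0, i.e. 1 ∈ sigma(K)). (I - K) x = y is solvable iff y ⊥ ker((I - K)^*) = span{(-15, 2, -2, -3)}, i.e. iff -15y_1 + 2y_2 - 2y_3 - 3y_4 = 0. When solvable, the solutions are x = y + c·(1, 2, -3, -2), c arbitrary (ker(I - K) = span{(1, 2, -3, -2)}, dimension 1).

K has rank 1, so it is an outer product K = u v^T: every row of K is a multiple of one row vector. Reading off the entries, u = (1, 2, -3, -2) and v = (-15, 2, -2, -3) (row i of K equals u_i·v^T). A rank-one matrix u v^T satisfies K u = u (v·u) and kills the (3)-dimensional subspace v^⊥, so its characteristic polynomial is lambda^3 (lambda - v·u) with v·u = tr K = 1. Hence the eigenvalues of I - K are 1 (multiplicity 3) and 1 - (1) = 0, so det(I - K) = 0. (Direct check: I - K =
[[16, -2, 2, 3],
 [30, -3, 4, 6],
 [-45, 6, -5, -9],
 [-30, 4, -4, -5]]
has determinant 0.) So 1 is an eigenvalue of K and (I - K) is not invertible. The finite-dimensional Fredholm alternative says: either (I - K) is invertible, or ker(I - K) ≠ {0} and then range(I - K) = ker((I - K)^*)^⊥, with dim ker(I - K) = dim ker((I - K)^*). We are in the second case, so we need both kernels. Kernel of I - K: (I - K) u = u - u (v·u) = u - u = 0, so ker(I - K) = span{u} = span{(1, 2, -3, -2)} (it is exactly 1-dimensional because rank(I - K) = 3). Kernel of the adjoint: K is real, so (I - K)^* = I - K^T = I - v u^T, and (I - v u^T) v = v - v (u·v) = 0; hence ker((I - K)^*) = span{v} = span{(-15, 2, -2, -3)}. Therefore (I - K) x = y is solvable iff <y, v> = 0, i.e. iff -15y_1 + 2y_2 - 2y_3 - 3y_4 = 0. When this holds, K y = u (v·y) = 0, so (I - K) y = y and x = y is a particular solution; the full solution set is the line x = y + c·u = y + c·(1, 2, -3, -2), c ∈ C.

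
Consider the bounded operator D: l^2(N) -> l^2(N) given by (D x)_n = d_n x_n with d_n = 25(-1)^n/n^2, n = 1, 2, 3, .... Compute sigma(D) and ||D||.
sigma(D) = {25(-1)^n/n^2 : n ≥ 1} ∪ {0}; ||D|| = 25

A bounded diagonal operator on l^2 with diagonal entries d_n has spectrum equal to the closure of {d_n : n ≥ 1}: every d_n is an eigenvalue (with eigenvector e_n), so {d_n} ⊂ sigma(D); the spectrum is closed, so its closure is too; and for lambda not in the closure, (D - lambda I) has bounded inverse (the diagonal entries 1/(d_n - lambda) are bounded). For our sequence d_n = 25(-1)^n/n^2, n = 1, 2, 3, ...:
  - {d_n} = {25(-1)^n/n^2 : n ≥ 1}; the only limit point is 0
  - closure = {25(-1)^n/n^2 : n ≥ 1} ∪ {0}
For the norm: a diagonal operator has ||D|| = sup_n |d_n|. Here |d_n| = 25/n^2 is decreasing, so sup_n |d_n| = |d_1| = 25. So ||D|| = 25.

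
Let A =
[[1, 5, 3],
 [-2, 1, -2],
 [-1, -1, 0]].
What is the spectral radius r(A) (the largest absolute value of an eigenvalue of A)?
r(A) ≈ 3.3556

The eigenvalues of A are the roots of its characteristic polynomial. With M = A (coefficients from the trace, the sum of principal 2x2 minors, and det A):
  p(λ) = det(λ I - M) = λ^3 - 2λ^2 + 12λ - 17.
No integer candidate from the rational root theorem (±divisors of 17) is a root, so the roots are irrational. The cubic discriminant is Δ = -7339 < 0, so there is one real root and a complex-conjugate pair. p(1) = -6 and p(2) = 7 have opposite signs, so a root lies in (1, 2); Newton's method refines it to λ ≈ 1.5098. Dividing out (λ - (1.5098)) leaves approximately λ^2 - 0.4902λ + 11.2599. For λ^2 - 0.4902λ + 11.2599 the discriminant is -44.7992. It is negative, so the remaining roots are the complex-conjugate pair λ ≈ 0.2451 ± 3.3466i. Their product equals the constant term, so |λ|^2 ≈ 11.2599 and |λ| ≈ 3.3556.
Thus the eigenvalues (to 4 decimals) are 1.5098 (modulus 1.5098); 0.2451 ± 3.3466i (modulus 3.3556). The spectral radius is the largest modulus: r(A) ≈ 3.3556. (Cross-check: r(A) ≤ ||A||_2 ≈ 6.0344; equality holds whenever A is normal, though it can also hold for some non-normal A.)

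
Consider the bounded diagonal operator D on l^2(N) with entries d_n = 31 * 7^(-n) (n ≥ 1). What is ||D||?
||D|| = 31/7 (attained at n = 1)

For D diagonal, ||D|| = sup_n |d_n|. The sequence d_n = 31 * 7^(-n) is positive and strictly decreasing (ratio 7^(-1) < 1), so the supremum is d_1 = 31/7. Hence ||D|| = 31/7.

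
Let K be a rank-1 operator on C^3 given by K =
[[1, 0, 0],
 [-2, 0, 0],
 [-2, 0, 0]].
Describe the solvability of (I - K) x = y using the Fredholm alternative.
(I - K) is singular (det(I - K) = 0, i.e. 1 ∈ sigma(K)). (I - K) x = y is solvable iff y ⊥ ker((I - K)^*) = span{(1, 0, 0)}, i.e. iff y_1 = 0. When solvable, the solutions are x = y + c·(1, -2, -2), c arbitrary (ker(I - K) = span{(1, -2, -2)}, dimension 1).

K has rank 1, so it is an outer product K = u v^T: every row of K is a multiple of one row vector. Reading off the entries, u = (1, -2, -2) and v = (1, 0, 0) (row i of K equals u_i·v^T). A rank-one matrix u v^T satisfies K u = u (v·u) and kills the (2)-dimensional subspace v^⊥, so its characteristic polynomial is lambda^2 (lambda - v·u) with v·u = tr K = 1. Hence the eigenvalues of I - K are 1 (multiplicity 2) and 1 - (1) = 0, so det(I - K) = 0. (Direct check: I - K =
[[0, 0, 0],
 [2, 1, 0],
 [2, 0, 1]]
has determinant 0.) So 1 is an eigenvalue of K and (I - K) is not invertible. The finite-dimensional Fredholm alternative says: either (I - K) is invertible, or ker(I - K) ≠ {0} and then range(I - K) = ker((I - K)^*)^⊥, with dim ker(I - K) = dim ker((I - K)^*). We are in the second case, so we need both kernels. Kernel of I - K: (I - K) u = u - u (v·u) = u - u = 0, so ker(I - K) = span{u} = span{(1, -2, -2)} (it is exactly 1-dimensional because rank(I - K) = 2). Kernel of the adjoint: K is real, so (I - K)^* = I - K^T = I - v u^T, and (I - v u^T) v = v - v (u·v) = 0; hence ker((I - K)^*) = span{v} = span{(1, 0, 0)}. Therefore (I - K) x = y is solvable iff <y, v> = 0, i.e. iff y_1 = 0. When this holds, K y = u (v·y) = 0, so (I - K) y = y and x = y is a particular solution; the full solution set is the line x = y + c·u = y + c·(1, -2, -2), c ∈ C.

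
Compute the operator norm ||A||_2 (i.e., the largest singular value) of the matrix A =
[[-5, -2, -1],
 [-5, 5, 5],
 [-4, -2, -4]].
||A||_2 ≈ 8.8187 (= sqrt(largest eigenvalue of A^T A))

||A||_2 = sigma_max(A) = sqrt(lambda_max(A^T A)). Form the symmetric matrix M = A^T A =
[[66, -7, -4],
 [-7, 33, 35],
 [-4, 35, 42]].
Its characteristic polynomial (trace, sum of principal 2x2 minors, determinant of M give the coefficients) is
  p(λ) = det(λ I - M) = λ^3 - 141λ^2 + 5046λ - 10000.
No integer candidate from the rational root theorem (±divisors of 10000) is a root, so the roots are irrational. The cubic discriminant is Δ = 5523618852 > 0, so there are three distinct real roots. p(2) = -464 and p(3) = 3896 have opposite signs, so a root lies in (2, 3); Newton's method refines it to λ ≈ 2.1036. p(61) = 126 and p(62) = -824 have opposite signs, so a root lies in (61, 62); Newton's method refines it to λ ≈ 61.1276. p(77) = -914 and p(78) = 296 have opposite signs, so a root lies in (77, 78); Newton's method refines it to λ ≈ 77.7689. Check (Vieta): the three roots sum to 141, matching tr M = 141.
So the eigenvalues of A^T A are ≈ 2.1036, 61.1276, 77.7689 (all ≥ 0, as they must be for A^T A). The largest is λ_max ≈ 77.7689, hence ||A||_2 = sqrt(λ_max) ≈ 8.8187.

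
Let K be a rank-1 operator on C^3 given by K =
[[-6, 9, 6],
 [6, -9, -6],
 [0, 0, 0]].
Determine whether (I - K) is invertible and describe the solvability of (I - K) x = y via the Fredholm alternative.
(I - K) is invertible (det(I - K) = 16 ≠ 0), so for every y in C^3 the equation (I - K) x = y has a unique solution.

K has rank 1, so it is an outer product K = u v^T: every row of K is a multiple of one row vector. Reading off the entries, u = (-3, 3, 0) and v = (2, -3, -2) (row i of K equals u_i·v^T). A rank-one matrix u v^T satisfies K u = u (v·u) and kills the (2)-dimensional subspace v^⊥, so its characteristic polynomial is lambda^2 (lambda - v·u) with v·u = tr K = -15. Hence the eigenvalues of I - K are 1 (multiplicity 2) and 1 - (-15) = 16, so det(I - K) = 16. (Direct check: I - K =
[[7, -9, -6],
 [-6, 10, 6],
 [0, 0, 1]]
has determinant 16.) The finite-dimensional Fredholm alternative says: either (I - K) is invertible, or ker(I - K) ≠ {0} and then range(I - K) = ker((I - K)^*)^⊥, with dim ker(I - K) = dim ker((I - K)^*). Since det(I - K) ≠ 0, 1 is not an eigenvalue of K and ker(I - K) = {0}, so we are in the first case: for every y there is a unique x = (I - K)^(-1) y. Explicitly, by the Sherman–Morrison formula, (I - u v^T)^(-1) = I + u v^T/(1 - v·u), i.e. (I - K)^(-1) = I + K/(16).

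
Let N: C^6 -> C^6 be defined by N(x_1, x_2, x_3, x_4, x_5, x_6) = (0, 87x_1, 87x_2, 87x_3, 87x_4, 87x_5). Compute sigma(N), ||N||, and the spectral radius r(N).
sigma(N) = {0}; ||N|| = 87; r(N) = 0. (N is nilpotent with N^6 = 0.)

On C^6, N is a strictly lower-triangular matrix with 87 on the subdiagonal and zeros elsewhere, so its characteristic polynomial is lambda^6 and every eigenvalue is 0: sigma(N) = {0}. For the operator norm, N e_i = 87e_{i+1} for i = 1, ..., 5 and N e_6 = 0, so the singular values of N are 87 (with multiplicity 5) and 0; hence ||N|| = 87. The spectral radius r(N) = max|lambda| = 0. Note ||N|| > r(N) — characteristic of non-normal nilpotent operators. Indeed N^6 = 0.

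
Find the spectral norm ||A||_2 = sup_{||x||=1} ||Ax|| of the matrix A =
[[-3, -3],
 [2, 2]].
||A||_2 = sqrt(26) ≈ 5.099 (= sqrt(largest eigenvalue of A^T A))

||A||_2 = sigma_max(A) = sqrt(lambda_max(A^T A)). Form the symmetric matrix M = A^T A =
[[13, 13],
 [13, 13]].
Its characteristic polynomial (trace, determinant of M give the coefficients) is
  p(λ) = det(λ I - M) = λ^2 - 26λ.
For λ^2 - 26λ the discriminant is 676. It is a perfect square (26^2), so the roots are rational: λ = (26 ± 26)/2 = 26, 0.
So the eigenvalues of A^T A are ≈ 0, 26 (all ≥ 0, as they must be for A^T A). The largest is λ_max = 26, hence ||A||_2 = sqrt(λ_max) = sqrt(26) ≈ 5.099.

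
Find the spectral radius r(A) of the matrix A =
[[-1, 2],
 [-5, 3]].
r(A) = sqrt(7) ≈ 2.6458

The eigenvalues of A are the roots of its characteristic polynomial. With M = A (coefficients from the trace and determinant):
  p(λ) = det(λ I - M) = λ^2 - 2λ + 7.
For λ^2 - 2λ + 7 the discriminant is -24. It is negative, so the roots are the complex-conjugate pair λ = 1 ± (sqrt(24)/2) i ≈ 1 ± 2.4495i. For a conjugate pair the product of the roots equals the constant term, so |λ|^2 = 7 and |λ| = sqrt(7) ≈ 2.6458.
Thus the eigenvalues (to 4 decimals) are 1 ± 2.4495i (modulus 2.6458). The spectral radius is the largest modulus: r(A) = sqrt(7) ≈ 2.6458. (Cross-check: r(A) ≤ ||A||_2 ≈ 6.1401; equality holds whenever A is normal, though it can also hold for some non-normal A.)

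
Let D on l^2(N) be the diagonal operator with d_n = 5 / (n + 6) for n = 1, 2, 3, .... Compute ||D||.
||D|| = 5/7 (attained at n = 1)

For D diagonal, ||D|| = sup_n |d_n| = sup_n 5/(n + 6). This is positive and strictly decreasing in n, so the supremum is attained at n = 1: d_1 = 5/(1 + 6) = 5/7. Hence ||D|| = 5/7.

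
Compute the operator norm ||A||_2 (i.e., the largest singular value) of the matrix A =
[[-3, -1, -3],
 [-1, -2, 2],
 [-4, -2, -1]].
||A||_2 ≈ 6.125 (= sqrt(largest eigenvalue of A^T A))

||A||_2 = sigma_max(A) = sqrt(lambda_max(A^T A)). Form the symmetric matrix M = A^T A =
[[26, 13, 11],
 [13, 9, 1],
 [11, 1, 14]].
Its characteristic polynomial (trace, sum of principal 2x2 minors, determinant of M give the coefficients) is
  p(λ) = det(λ I - M) = λ^3 - 49λ^2 + 433λ - 81.
No integer candidate from the rational root theorem (±divisors of 81) is a root, so the roots are irrational. The cubic discriminant is Δ = 118069104 > 0, so there are three distinct real roots. p(0) = -81 and p(1) = 304 have opposite signs, so a root lies in (0, 1); Newton's method refines it to λ ≈ 0.1912. p(11) = 84 and p(12) = -213 have opposite signs, so a root lies in (11, 12); Newton's method refines it to λ ≈ 11.2931. p(37) = -488 and p(38) = 489 have opposite signs, so a root lies in (37, 38); Newton's method refines it to λ ≈ 37.5157. Check (Vieta): the three roots sum to 49, matching tr M = 49.
So the eigenvalues of A^T A are ≈ 0.1912, 11.2931, 37.5157 (all ≥ 0, as they must be for A^T A). The largest is λ_max ≈ 37.5157, hence ||A||_2 = sqrt(λ_max) ≈ 6.125.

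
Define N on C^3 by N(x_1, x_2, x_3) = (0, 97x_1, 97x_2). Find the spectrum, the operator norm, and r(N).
sigma(N) = {0}; ||N|| = 97; r(N) = 0. (N is nilpotent with N^3 = 0.)

On C^3, N is a strictly lower-triangular matrix with 97 on the subdiagonal and zeros elsewhere, so its characteristic polynomial is lambda^3 and every eigenvalue is 0: sigma(N) = {0}. For the operator norm, N e_i = 97e_{i+1} for i = 1, ..., 2 and N e_3 = 0, so the singular values of N are 97 (with multiplicity 2) and 0; hence ||N|| = 97. The spectral radius r(N) = max|lambda| = 0. Note ||N|| > r(N) — characteristic of non-normal nilpotent operators. Indeed N^3 = 0.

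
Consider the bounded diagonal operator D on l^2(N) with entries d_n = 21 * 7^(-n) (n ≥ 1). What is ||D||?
||D|| = 3 (attained at n = 1)

For D diagonal, ||D|| = sup_n |d_n|. The sequence d_n = 21 * 7^(-n) is positive and strictly decreasing (ratio 7^(-1) < 1), so the supremum is d_1 = 21/7 = 3. Hence ||D|| = 3.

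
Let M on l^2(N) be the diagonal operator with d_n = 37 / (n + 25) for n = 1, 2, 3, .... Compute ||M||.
||M|| = 37/26 (attained at n = 1)

For M diagonal, ||M|| = sup_n |d_n| = sup_n 37/(n + 25). This is positive and strictly decreasing in n, so the supremum is attained at n = 1: d_1 = 37/(1 + 25) = 37/26. Hence ||M|| = 37/26.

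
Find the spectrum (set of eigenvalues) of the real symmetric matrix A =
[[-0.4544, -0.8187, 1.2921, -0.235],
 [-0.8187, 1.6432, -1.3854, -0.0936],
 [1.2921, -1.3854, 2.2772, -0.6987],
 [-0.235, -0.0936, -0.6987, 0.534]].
sigma(A) ≈ {-1, 0, 1, 4}

A is real symmetric, so its spectrum consists of real eigenvalues. Expanding the characteristic polynomial of the displayed matrix gives
  det(λ I - A) = p(λ) = λ^4 + (-4)λ^3 + (-1)λ^2 + (4)λ + (0).
Solving p(λ) = 0 yields eigenvalues ≈ -1, 0, 1, 4. (A is shown rounded to 4 decimals, so these recover the underlying integer eigenvalues to within that precision.)
Verification: the trace of A = 4 equals the sum of eigenvalues 4, and det(A) ≈ -0.0001 matches the eigenvalue product 0.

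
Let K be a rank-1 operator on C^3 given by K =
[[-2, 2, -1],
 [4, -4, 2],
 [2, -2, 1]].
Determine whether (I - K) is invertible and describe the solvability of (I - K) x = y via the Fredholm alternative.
(I - K) is invertible (det(I - K) = 6 ≠ 0), so for every y in C^3 the equation (I - K) x = y has a unique solution.

K has rank 1, so it is an outer product K = u v^T: every row of K is a multiple of one row vector. Reading off the entries, u = (-1, 2, 1) and v = (2, -2, 1) (row i of K equals u_i·v^T). A rank-one matrix u v^T satisfies K u = u (v·u) and kills the (2)-dimensional subspace v^⊥, so its characteristic polynomial is lambda^2 (lambda - v·u) with v·u = tr K = -5. Hence the eigenvalues of I - K are 1 (multiplicity 2) and 1 - (-5) = 6, so det(I - K) = 6. (Direct check: I - K =
[[3, -2, 1],
 [-4, 5, -2],
 [-2, 2, 0]]
has determinant 6.) The finite-dimensional Fredholm alternative says: either (I - K) is invertible, or ker(I - K) ≠ {0} and then range(I - K) = ker((I - K)^*)^⊥, with dim ker(I - K) = dim ker((I - K)^*). Since det(I - K) ≠ 0, 1 is not an eigenvalue of K and ker(I - K) = {0}, so we are in the first case: for every y there is a unique x = (I - K)^(-1) y. Explicitly, by the Sherman–Morrison formula, (I - u v^T)^(-1) = I + u v^T/(1 - v·u), i.e. (I - K)^(-1) = I + K/(6).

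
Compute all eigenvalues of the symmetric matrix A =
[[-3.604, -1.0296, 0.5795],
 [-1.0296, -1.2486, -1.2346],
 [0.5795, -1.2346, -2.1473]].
sigma(A) ≈ {-4, -3, 0}

A is real symmetric, so its spectrum consists of real eigenvalues. Expanding the characteristic polynomial of the displayed matrix gives
  det(λ I - A) = p(λ) = λ^3 + (7)λ^2 + (12)λ + (0).
Solving p(λ) = 0 yields eigenvalues ≈ -4, -3, 0. (A is shown rounded to 4 decimals, so these recover the underlying integer eigenvalues to within that precision.)
Verification: the trace of A = -7 equals the sum of eigenvalues -7, and det(A) ≈ -0.0005 matches the eigenvalue product 0.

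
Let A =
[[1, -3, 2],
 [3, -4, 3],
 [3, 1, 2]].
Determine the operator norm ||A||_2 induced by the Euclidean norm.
||A||_2 ≈ 7.1291 (= sqrt(largest eigenvalue of A^T A))

||A||_2 = sigma_max(A) = sqrt(lambda_max(A^T A)). Form the symmetric matrix M = A^T A =
[[19, -12, 17],
 [-12, 26, -16],
 [17, -16, 17]].
Its characteristic polynomial (trace, sum of principal 2x2 minors, determinant of M give the coefficients) is
  p(λ) = det(λ I - M) = λ^3 - 62λ^2 + 570λ - 100.
No integer candidate from the rational root theorem (±divisors of 100) is a root, so the roots are irrational. The cubic discriminant is Δ = 476154400 > 0, so there are three distinct real roots. p(0) = -100 and p(1) = 409 have opposite signs, so a root lies in (0, 1); Newton's method refines it to λ ≈ 0.1789. p(10) = 400 and p(11) = -1 have opposite signs, so a root lies in (10, 11); Newton's method refines it to λ ≈ 10.9977. p(50) = -1600 and p(51) = 359 have opposite signs, so a root lies in (50, 51); Newton's method refines it to λ ≈ 50.8234. Check (Vieta): the three roots sum to 62, matching tr M = 62.
So the eigenvalues of A^T A are ≈ 0.1789, 10.9977, 50.8234 (all ≥ 0, as they must be for A^T A). The largest is λ_max ≈ 50.8234, hence ||A||_2 = sqrt(λ_max) ≈ 7.1291.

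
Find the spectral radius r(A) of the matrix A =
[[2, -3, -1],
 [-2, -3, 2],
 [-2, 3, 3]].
r(A) = (1 + sqrt(97))/2 ≈ 5.4244

The eigenvalues of A are the roots of its characteristic polynomial. With M = A (coefficients from the trace, the sum of principal 2x2 minors, and det A):
  p(λ) = det(λ I - M) = λ^3 - 2λ^2 - 23λ + 24.
By the rational root theorem any rational root is an integer divisor of 24. Testing λ = 1: p(1) = 1 - 2 - 23 + 24 = 0, so λ = 1 is a root. Dividing out (λ - 1) leaves p(λ) = (λ - 1)(λ^2 - λ - 24). For λ^2 - λ - 24 the discriminant is 97. It is nonnegative but not a perfect square, so the roots are real and irrational: λ = (1 ± sqrt(97))/2 ≈ 5.4244, -4.4244.
Thus the eigenvalues (to 4 decimals) are 5.4244 (modulus 5.4244); -4.4244 (modulus 4.4244); 1 (modulus 1). The spectral radius is the largest modulus: r(A) = (1 + sqrt(97))/2 ≈ 5.4244. (Cross-check: r(A) ≤ ||A||_2 ≈ 5.8785; equality holds whenever A is normal, though it can also hold for some non-normal A.)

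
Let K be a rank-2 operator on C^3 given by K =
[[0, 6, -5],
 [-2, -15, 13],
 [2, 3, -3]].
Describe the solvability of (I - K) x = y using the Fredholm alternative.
(I - K) is invertible (det(I - K) = 47 ≠ 0), so for every y in C^3 the equation (I - K) x = y has a unique solution.

K has rank 2 and factors as K = U V^T = u1 v1^T + u2 v2^T with u1 = (-1, 2, 0), v1 = (2, -3, 2), u2 = (-1, 3, -1), v2 = (-2, -3, 3) (multiplying out reproduces the displayed K). The nonzero eigenvalues of U V^T coincide with those of the 2 x 2 matrix G = V^T U = [[v1·u1, v1·u2], [v2·u1, v2·u2]] = [[-8, -13], [-4, -10]], and by the Sylvester determinant identity det(I_3 - U V^T) = det(I_2 - V^T U) = det([[9, 13], [4, 11]]) = (9)(11) - (13)(4) = 47. (Direct check: I - K =
[[1, -6, 5],
 [2, 16, -13],
 [-2, -3, 4]]
has determinant 47.) The finite-dimensional Fredholm alternative says: either (I - K) is invertible, or ker(I - K) ≠ {0} and then range(I - K) = ker((I - K)^*)^⊥, with dim ker(I - K) = dim ker((I - K)^*). Since det(I - K) ≠ 0, 1 is not an eigenvalue of K and ker(I - K) = {0}, so we are in the first case: for every y there is a unique x = (I - K)^(-1) y. (Explicitly, by the Woodbury identity, (I - U V^T)^(-1) = I + U (I_2 - G)^(-1) V^T.)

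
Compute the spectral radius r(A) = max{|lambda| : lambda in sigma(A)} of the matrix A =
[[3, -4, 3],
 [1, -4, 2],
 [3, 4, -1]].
r(A) ≈ 5.8616

The eigenvalues of A are the roots of its characteristic polynomial. With M = A (coefficients from the trace, the sum of principal 2x2 minors, and det A):
  p(λ) = det(λ I - M) = λ^3 + 2λ^2 - 24λ - 8.
No integer candidate from the rational root theorem (±divisors of 8) is a root, so the roots are irrational. The cubic discriminant is Δ = 63040 > 0, so there are three distinct real roots. p(-6) = -8 and p(-5) = 37 have opposite signs, so a root lies in (-6, -5); Newton's method refines it to λ ≈ -5.8616. p(-1) = 17 and p(0) = -8 have opposite signs, so a root lies in (-1, 0); Newton's method refines it to λ ≈ -0.3259. p(4) = -8 and p(5) = 47 have opposite signs, so a root lies in (4, 5); Newton's method refines it to λ ≈ 4.1875. Check (Vieta): the three roots sum to -2, matching tr M = -2.
Thus the eigenvalues (to 4 decimals) are -5.8616 (modulus 5.8616); -0.3259 (modulus 0.3259); 4.1875 (modulus 4.1875). The spectral radius is the largest modulus: r(A) ≈ 5.8616. (Cross-check: r(A) ≤ ||A||_2 ≈ 7.8517; equality holds whenever A is normal, though it can also hold for some non-normal A.)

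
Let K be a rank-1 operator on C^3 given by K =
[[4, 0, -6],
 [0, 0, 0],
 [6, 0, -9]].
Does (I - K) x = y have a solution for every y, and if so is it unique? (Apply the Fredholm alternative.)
(I - K) is invertible (det(I - K) = 6 ≠ 0), so for every y in C^3 the equation (I - K) x = y has a unique solution.

K has rank 1, so it is an outer product K = u v^T: every row of K is a multiple of one row vector. Reading off the entries, u = (2, 0, 3) and v = (2, 0, -3) (row i of K equals u_i·v^T). A rank-one matrix u v^T satisfies K u = u (v·u) and kills the (2)-dimensional subspace v^⊥, so its characteristic polynomial is lambda^2 (lambda - v·u) with v·u = tr K = -5. Hence the eigenvalues of I - K are 1 (multiplicity 2) and 1 - (-5) = 6, so det(I - K) = 6. (Direct check: I - K =
[[-3, 0, 6],
 [0, 1, 0],
 [-6, 0, 10]]
has determinant 6.) The finite-dimensional Fredholm alternative says: either (I - K) is invertible, or ker(I - K) ≠ {0} and then range(I - K) = ker((I - K)^*)^⊥, with dim ker(I - K) = dim ker((I - K)^*). Since det(I - K) ≠ 0, 1 is not an eigenvalue of K and ker(I - K) = {0}, so we are in the first case: for every y there is a unique x = (I - K)^(-1) y. Explicitly, by the Sherman–Morrison formula, (I - u v^T)^(-1) = I + u v^T/(1 - v·u), i.e. (I - K)^(-1) = I + K/(6).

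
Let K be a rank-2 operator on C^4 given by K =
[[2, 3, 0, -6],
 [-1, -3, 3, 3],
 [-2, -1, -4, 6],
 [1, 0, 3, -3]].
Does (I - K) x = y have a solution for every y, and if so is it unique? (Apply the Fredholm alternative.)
(I - K) is invertible (det(I - K) = 16 ≠ 0), so for every y in C^4 the equation (I - K) x = y has a unique solution.

K has rank 2 and factors as K = U V^T = u1 v1^T + u2 v2^T with u1 = (1, -2, 1, -1), v1 = (1, 2, -1, -3), u2 = (1, 1, -3, 2), v2 = (1, 1, 1, -3) (multiplying out reproduces the displayed K). The nonzero eigenvalues of U V^T coincide with those of the 2 x 2 matrix G = V^T U = [[v1·u1, v1·u2], [v2·u1, v2·u2]] = [[-1, 0], [3, -7]], and by the Sylvester determinant identity det(I_4 - U V^T) = det(I_2 - V^T U) = det([[2, 0], [-3, 8]]) = (2)(8) - (0)(-3) = 16. (Direct check: I - K =
[[-1, -3, 0, 6],
 [1, 4, -3, -3],
 [2, 1, 5, -6],
 [-1, 0, -3, 4]]
has determinant 16.) The finite-dimensional Fredholm alternative says: either (I - K) is invertible, or ker(I - K) ≠ {0} and then range(I - K) = ker((I - K)^*)^⊥, with dim ker(I - K) = dim ker((I - K)^*). Since det(I - K) ≠ 0, 1 is not an eigenvalue of K and ker(I - K) = {0}, so we are in the first case: for every y there is a unique x = (I - K)^(-1) y. (Explicitly, by the Woodbury identity, (I - U V^T)^(-1) = I + U (I_2 - G)^(-1) V^T.)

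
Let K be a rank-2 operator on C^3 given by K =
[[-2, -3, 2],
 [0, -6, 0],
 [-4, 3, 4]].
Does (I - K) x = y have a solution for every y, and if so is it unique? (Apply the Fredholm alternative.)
(I - K) is invertible (det(I - K) = -7 ≠ 0), so for every y in C^3 the equation (I - K) x = y has a unique solution.

K has rank 2 and factors as K = U V^T = u1 v1^T + u2 v2^T with u1 = (3, 2, 3), v1 = (-1, 0, 1), u2 = (-1, -2, 1), v2 = (-1, 3, 1) (multiplying out reproduces the displayed K). The nonzero eigenvalues of U V^T coincide with those of the 2 x 2 matrix G = V^T U = [[v1·u1, v1·u2], [v2·u1, v2·u2]] = [[0, 2], [6, -4]], and by the Sylvester determinant identity det(I_3 - U V^T) = det(I_2 - V^T U) = det([[1, -2], [-6, 5]]) = (1)(5) - (-2)(-6) = -7. (Direct check: I - K =
[[3, 3, -2],
 [0, 7, 0],
 [4, -3, -3]]
has determinant -7.) The finite-dimensional Fredholm alternative says: either (I - K) is invertible, or ker(I - K) ≠ {0} and then range(I - K) = ker((I - K)^*)^⊥, with dim ker(I - K) = dim ker((I - K)^*). Since det(I - K) ≠ 0, 1 is not an eigenvalue of K and ker(I - K) = {0}, so we are in the first case: for every y there is a unique x = (I - K)^(-1) y. (Explicitly, by the Woodbury identity, (I - U V^T)^(-1) = I + U (I_2 - G)^(-1) V^T.)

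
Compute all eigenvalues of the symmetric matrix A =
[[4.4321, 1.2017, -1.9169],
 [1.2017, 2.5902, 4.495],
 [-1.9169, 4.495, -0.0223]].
sigma(A) ≈ {-4, 5, 6}

A is real symmetric, so its spectrum consists of real eigenvalues. Expanding the characteristic polynomial of the displayed matrix gives
  det(λ I - A) = p(λ) = λ^3 + (-7)λ^2 + (-14)λ + (120.001).
Solving p(λ) = 0 yields eigenvalues ≈ -4, 5, 6. (A is shown rounded to 4 decimals, so these recover the underlying integer eigenvalues to within that precision.)
Verification: the trace of A = 7 equals the sum of eigenvalues 7, and det(A) ≈ -120.0010 matches the eigenvalue product -120.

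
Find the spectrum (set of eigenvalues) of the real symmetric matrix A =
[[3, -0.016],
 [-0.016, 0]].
sigma(A) ≈ {0, 3}

A is real symmetric, so its spectrum consists of real eigenvalues. Expanding the characteristic polynomial of the displayed matrix gives
  det(λ I - A) = p(λ) = λ^2 + (-3)λ + (0).
Solving p(λ) = 0 yields eigenvalues ≈ 0, 3. (A is shown rounded to 4 decimals, so these recover the underlying integer eigenvalues to within that precision.)
Verification: the trace of A = 3 equals the sum of eigenvalues 3, and det(A) ≈ 0.0000 matches the eigenvalue product 0.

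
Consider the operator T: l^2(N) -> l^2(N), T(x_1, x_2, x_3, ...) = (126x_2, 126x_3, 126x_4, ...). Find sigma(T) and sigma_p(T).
sigma(T) = closed disk {z in C : |z| ≤ 126}; sigma_p(T) = open disk {z in C : |z| < 126}

Note T = 126·V where V is the unit left shift (V x)_k = x_{k+1}; so sigma(T) = 126·sigma(V) and ||T|| = 126||V||. ||T x||^2 = 15876sum_{k≥2} |x_k|^2 ≤ 15876||x||^2, with equality on {x : x_1 = 0}, so ||T|| = 126. For any lambda with |lambda| < 126, set r = lambda/126 (|r| < 1); the vector x = (1, r, r^2, ...) is in l^2 and satisfies T x = 126(r, r^2, ...) = lambda x, so lambda is an eigenvalue. On the boundary |lambda| = 126 the geometric series diverges, so no l^2 eigenvector exists, but these lambda lie in the approximate point spectrum. Hence sigma(T) is the closed disk of radius 126 and sigma_p(T) is the open disk.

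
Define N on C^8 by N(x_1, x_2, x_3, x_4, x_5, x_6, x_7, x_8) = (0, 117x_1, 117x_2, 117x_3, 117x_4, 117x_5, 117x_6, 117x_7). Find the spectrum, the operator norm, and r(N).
sigma(N) = {0}; ||N|| = 117; r(N) = 0. (N is nilpotent with N^8 = 0.)

On C^8, N is a strictly lower-triangular matrix with 117 on the subdiagonal and zeros elsewhere, so its characteristic polynomial is lambda^8 and every eigenvalue is 0: sigma(N) = {0}. For the operator norm, N e_i = 117e_{i+1} for i = 1, ..., 7 and N e_8 = 0, so the singular values of N are 117 (with multiplicity 7) and 0; hence ||N|| = 117. The spectral radius r(N) = max|lambda| = 0. Note ||N|| > r(N) — characteristic of non-normal nilpotent operators. Indeed N^8 = 0.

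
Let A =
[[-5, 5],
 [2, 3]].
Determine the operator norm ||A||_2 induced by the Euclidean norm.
||A||_2 = sqrt((63 + sqrt(1469))/2) ≈ 7.1178 (= sqrt(largest eigenvalue of A^T A))

||A||_2 = sigma_max(A) = sqrt(lambda_max(A^T A)). Form the symmetric matrix M = A^T A =
[[29, -19],
 [-19, 34]].
Its characteristic polynomial (trace, determinant of M give the coefficients) is
  p(λ) = det(λ I - M) = λ^2 - 63λ + 625.
For λ^2 - 63λ + 625 the discriminant is 1469. It is nonnegative but not a perfect square, so the roots are real and irrational: λ = (63 ± sqrt(1469))/2 ≈ 50.6638, 12.3362.
So the eigenvalues of A^T A are ≈ 12.3362, 50.6638 (all ≥ 0, as they must be for A^T A). The largest is λ_max = (63 + sqrt(1469))/2 ≈ 50.6638, hence ||A||_2 = sqrt(λ_max) = sqrt((63 + sqrt(1469))/2) ≈ 7.1178.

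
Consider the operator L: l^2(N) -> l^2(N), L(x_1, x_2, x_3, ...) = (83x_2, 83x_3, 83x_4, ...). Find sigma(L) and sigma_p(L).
sigma(L) = closed disk {z in C : |z| ≤ 83}; sigma_p(L) = open disk {z in C : |z| < 83}

Note L = 83·V where V is the unit left shift (V x)_k = x_{k+1}; so sigma(L) = 83·sigma(V) and ||L|| = 83||V||. ||L x||^2 = 6889sum_{k≥2} |x_k|^2 ≤ 6889||x||^2, with equality on {x : x_1 = 0}, so ||L|| = 83. For any lambda with |lambda| < 83, set r = lambda/83 (|r| < 1); the vector x = (1, r, r^2, ...) is in l^2 and satisfies L x = 83(r, r^2, ...) = lambda x, so lambda is an eigenvalue. On the boundary |lambda| = 83 the geometric series diverges, so no l^2 eigenvector exists, but these lambda lie in the approximate point spectrum. Hence sigma(L) is the closed disk of radius 83 and sigma_p(L) is the open disk.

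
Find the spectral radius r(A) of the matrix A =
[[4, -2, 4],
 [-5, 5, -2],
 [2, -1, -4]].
r(A) ≈ 8.4271

The eigenvalues of A are the roots of its characteristic polynomial. With M = A (coefficients from the trace, the sum of principal 2x2 minors, and det A):
  p(λ) = det(λ I - M) = λ^3 - 5λ^2 - 36λ + 60.
No integer candidate from the rational root theorem (±divisors of 60) is a root, so the roots are irrational. The cubic discriminant is Δ = 346224 > 0, so there are three distinct real roots. p(-5) = -10 and p(-4) = 60 have opposite signs, so a root lies in (-5, -4); Newton's method refines it to λ ≈ -4.8847. p(1) = 20 and p(2) = -24 have opposite signs, so a root lies in (1, 2); Newton's method refines it to λ ≈ 1.4576. p(8) = -36 and p(9) = 60 have opposite signs, so a root lies in (8, 9); Newton's method refines it to λ ≈ 8.4271. Check (Vieta): the three roots sum to 5, matching tr M = 5.
Thus the eigenvalues (to 4 decimals) are -4.8847 (modulus 4.8847); 1.4576 (modulus 1.4576); 8.4271 (modulus 8.4271). The spectral radius is the largest modulus: r(A) ≈ 8.4271. (Cross-check: r(A) ≤ ||A||_2 ≈ 9.1707; equality holds whenever A is normal, though it can also hold for some non-normal A.)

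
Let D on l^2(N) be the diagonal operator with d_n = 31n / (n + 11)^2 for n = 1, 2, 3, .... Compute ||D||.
||D|| = 31/44 (attained at n = 11)

For D diagonal, ||D|| = sup_n |d_n|. Treat f(x) = 31x / (x + 11)^2 for real x > 0. By the quotient rule, f'(x) = 31(11 - x)/(x + 11)^3, which is positive for x < 11 and negative for x > 11. So f has a unique maximum at x = 11, and since 11 is a positive integer, the supremum over n ≥ 1 is attained at n = 11: d_11 = 31·11/(11 + 11)^2 = 31·11/484 = 31/44. Hence ||D|| = 31/44.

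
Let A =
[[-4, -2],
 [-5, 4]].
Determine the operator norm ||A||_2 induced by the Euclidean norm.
||A||_2 = sqrt((61 + sqrt(1017))/2) ≈ 6.8151 (= sqrt(largest eigenvalue of A^T A))

||A||_2 = sigma_max(A) = sqrt(lambda_max(A^T A)). Form the symmetric matrix M = A^T A =
[[41, -12],
 [-12, 20]].
Its characteristic polynomial (trace, determinant of M give the coefficients) is
  p(λ) = det(λ I - M) = λ^2 - 61λ + 676.
For λ^2 - 61λ + 676 the discriminant is 1017. It is nonnegative but not a perfect square, so the roots are real and irrational: λ = (61 ± sqrt(1017))/2 ≈ 46.4452, 14.5548.
So the eigenvalues of A^T A are ≈ 14.5548, 46.4452 (all ≥ 0, as they must be for A^T A). The largest is λ_max = (61 + sqrt(1017))/2 ≈ 46.4452, hence ||A||_2 = sqrt(λ_max) = sqrt((61 + sqrt(1017))/2) ≈ 6.8151.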